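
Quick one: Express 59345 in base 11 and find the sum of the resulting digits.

59345 in base 11 is 40650.
Digit sum: 4+0+6+5+0 = 15.

15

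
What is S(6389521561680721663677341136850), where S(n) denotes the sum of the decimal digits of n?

6+3+8+9+5+2+1+5+6+1+6+8+0+7+2+1+6+6+3+6+7+7+3+4+1+1+3+6+8+5+0 = 136

136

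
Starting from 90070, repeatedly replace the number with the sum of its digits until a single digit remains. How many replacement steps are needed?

90070 → 16 → 7 (2 steps)

2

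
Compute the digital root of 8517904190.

8

8+5+1+7+9+0+4+1+9+0 = 44
4+4 = 8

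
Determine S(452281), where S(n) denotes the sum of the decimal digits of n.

4+5+2+2+8+1 = 22

22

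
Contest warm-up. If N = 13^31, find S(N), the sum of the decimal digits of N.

13^31 = 34059943367449284484947168626829637
Sum of its 35 digits: 184.

184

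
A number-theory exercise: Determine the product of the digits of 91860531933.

9×1×8×6×0×5×3×1×9×3×3 = 0

0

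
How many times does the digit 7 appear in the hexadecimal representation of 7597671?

2

7597671 in base 16 is 73EE67.
The digit 7 appears 2 times.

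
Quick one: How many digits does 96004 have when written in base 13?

96004 in base 13 is 3490C, which has 5 digits.

5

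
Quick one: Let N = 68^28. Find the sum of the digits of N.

68^28 = 2042911512229885603274215297897150684236521591013376
Sum of its 52 digits: 211.

211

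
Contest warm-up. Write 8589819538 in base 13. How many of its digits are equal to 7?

8589819538 in base 13 is A6B7B5C71.
The digit 7 appears 2 times.

2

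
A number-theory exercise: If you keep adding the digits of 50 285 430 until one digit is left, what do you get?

9

5+0+2+8+5+4+3+0 = 27
2+7 = 9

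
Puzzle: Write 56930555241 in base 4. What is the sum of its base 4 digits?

56930555241 in base 4 is 311001110311111221.
Digit sum: 3+1+1+0+0+1+1+1+0+3+1+1+1+1+1+2+2+1 = 21.

21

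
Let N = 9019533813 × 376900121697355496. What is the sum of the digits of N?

9019533813 × 376900121697355496 = 3399463391773112848853386248
Sum of its 28 digits: 138.

138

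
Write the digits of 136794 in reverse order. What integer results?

497631

Reversing 136794 gives 497631.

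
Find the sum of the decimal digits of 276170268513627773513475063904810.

2+7+6+1+7+0+2+6+8+5+1+3+6+2+7+7+7+3+5+1+3+4+7+5+0+6+3+9+0+4+8+1+0 = 136

136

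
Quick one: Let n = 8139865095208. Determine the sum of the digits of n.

8+1+3+9+8+6+5+0+9+5+2+0+8 = 64

64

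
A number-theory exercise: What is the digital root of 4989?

4+9+8+9 = 30
3+0 = 3
(Equivalently, 4989 mod 9 = 3.)

3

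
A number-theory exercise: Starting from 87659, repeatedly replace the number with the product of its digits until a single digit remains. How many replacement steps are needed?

87659 → 15120 → 0 (2 steps)

2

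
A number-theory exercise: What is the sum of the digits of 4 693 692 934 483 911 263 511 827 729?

4+6+9+3+6+9+2+9+3+4+4+8+3+9+1+1+2+6+3+5+1+1+8+2+7+7+2+9 = 134

134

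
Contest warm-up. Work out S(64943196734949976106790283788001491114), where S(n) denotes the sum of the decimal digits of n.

180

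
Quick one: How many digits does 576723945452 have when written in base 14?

576723945452 in base 14 is 1DCB0C56D64, which has 11 digits.

11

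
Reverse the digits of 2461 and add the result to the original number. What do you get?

Reverse of 2461 is 1642.
2461 + 1642 = 4103

4103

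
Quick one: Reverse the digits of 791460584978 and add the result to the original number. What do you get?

1670945649175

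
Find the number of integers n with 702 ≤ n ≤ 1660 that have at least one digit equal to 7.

256

The integers in [702, 1660] that have at least one digit equal to 7: 702, 703, 704, 705, 706, 707, …, 1647, 1657.
256 qualify.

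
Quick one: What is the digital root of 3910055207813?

8

3+9+1+0+0+5+5+2+0+7+8+1+3 = 44
4+4 = 8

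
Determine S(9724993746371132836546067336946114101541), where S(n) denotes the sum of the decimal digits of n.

171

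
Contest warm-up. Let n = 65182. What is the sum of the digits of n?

22

6+5+1+8+2 = 22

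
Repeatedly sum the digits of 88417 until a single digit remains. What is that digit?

1

8+8+4+1+7 = 28
2+8 = 10
1+0 = 1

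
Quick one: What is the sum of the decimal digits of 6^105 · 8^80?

6^105 · 8^80 = 8975946381694898659380242856185744268230753729844895555364005000062957134390760903100564635761331514939161940158694909960381428148300202496615552884146176
Sum of its 154 digits: 693.

693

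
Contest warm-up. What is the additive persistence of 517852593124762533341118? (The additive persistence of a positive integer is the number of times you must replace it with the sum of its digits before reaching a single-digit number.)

3

517852593124762533341118 → 96 → 15 → 6 (3 steps)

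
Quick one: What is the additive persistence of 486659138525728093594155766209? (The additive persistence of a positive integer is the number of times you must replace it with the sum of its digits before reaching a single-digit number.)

486659138525728093594155766209 → 150 → 6 (2 steps)

2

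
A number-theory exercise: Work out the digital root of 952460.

8

9+5+2+4+6+0 = 26
2+6 = 8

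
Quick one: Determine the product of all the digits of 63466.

6×3×4×6×6 = 2592

2592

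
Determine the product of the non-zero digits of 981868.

27648

9×8×1×8×6×8 = 27648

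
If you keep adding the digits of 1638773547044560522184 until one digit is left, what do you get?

2

1+6+3+8+7+7+3+5+4+7+0+4+4+5+6+0+5+2+2+1+8+4 = 92
9+2 = 11
1+1 = 2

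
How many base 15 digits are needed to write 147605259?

7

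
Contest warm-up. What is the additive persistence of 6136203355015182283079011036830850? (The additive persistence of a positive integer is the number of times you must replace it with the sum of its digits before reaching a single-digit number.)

6136203355015182283079011036830850 → 115 → 7 (2 steps)

2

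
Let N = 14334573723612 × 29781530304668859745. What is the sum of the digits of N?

14334573723612 × 29781530304668859745 = 426905541754260717663506822798940
Sum of its 33 digits: 150.

150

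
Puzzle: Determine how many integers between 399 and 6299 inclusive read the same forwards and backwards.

The integers in [399, 6299] that read the same forwards and backwards: 404, 414, 424, 434, 444, 454, …, 6116, 6226.
113 qualify.

113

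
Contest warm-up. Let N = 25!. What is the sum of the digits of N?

72

25! = 15511210043330985984000000
Sum of its 26 digits: 72.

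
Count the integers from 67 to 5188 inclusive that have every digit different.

2798

The integers in [67, 5188] that have every digit different: 67, 68, 69, 70, 71, 72, …, 5186, 5187.
2798 qualify.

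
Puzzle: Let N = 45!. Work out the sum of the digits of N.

207

45! = 119622220865480194561963161495657715064383733760000000000
Sum of its 57 digits: 207.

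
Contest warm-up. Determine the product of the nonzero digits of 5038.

120

5×3×8 = 120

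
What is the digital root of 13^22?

4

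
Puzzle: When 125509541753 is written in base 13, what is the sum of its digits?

125509541753 in base 13 is BAB278C14B.
Digit sum: 11+10+11+2+7+8+12+1+4+11 = 77.

77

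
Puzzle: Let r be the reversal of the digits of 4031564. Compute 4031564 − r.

Reverse of 4031564 is 4651304.
4031564 − 4651304 = -619740

-619740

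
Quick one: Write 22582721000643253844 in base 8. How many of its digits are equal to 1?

22582721000643253844 in base 8 is 2345457421501106053124.
The digit 1 appears 4 times.

4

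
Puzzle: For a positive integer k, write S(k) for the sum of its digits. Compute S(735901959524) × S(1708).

S(735901959524) = 7+3+5+9+0+1+9+5+9+5+2+4 = 59.
S(1708) = 1+7+0+8 = 16.
59 · 16 = 944.

944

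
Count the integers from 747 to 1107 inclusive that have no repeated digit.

234

The integers in [747, 1107] that have no repeated digit: 748, 749, 750, 751, 752, 753, …, 1097, 1098.
234 qualify.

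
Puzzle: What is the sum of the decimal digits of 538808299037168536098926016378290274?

5+3+8+8+0+8+2+9+9+0+3+7+1+6+8+5+3+6+0+9+8+9+2+6+0+1+6+3+7+8+2+9+0+2+7+4 = 174

174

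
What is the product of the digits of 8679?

3024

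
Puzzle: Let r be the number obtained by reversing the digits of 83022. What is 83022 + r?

Reverse of 83022 is 22038.
83022 + 22038 = 105060

105060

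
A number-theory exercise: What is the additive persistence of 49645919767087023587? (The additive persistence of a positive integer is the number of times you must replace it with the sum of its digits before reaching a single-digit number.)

49645919767087023587 → 107 → 8 (2 steps)

2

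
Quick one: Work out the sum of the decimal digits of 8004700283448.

48

8+0+0+4+7+0+0+2+8+3+4+4+8 = 48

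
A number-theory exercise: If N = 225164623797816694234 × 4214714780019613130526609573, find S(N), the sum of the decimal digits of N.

195

225164623797816694234 × 4214714780019613130526609573 = 949004667858213936075302097453055580102838302082
Sum of its 48 digits: 195.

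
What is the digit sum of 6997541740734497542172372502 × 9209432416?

6997541740734497542172372502 × 9209432416 = 64443387739433349314354574379545824832
Sum of its 38 digits: 180.

180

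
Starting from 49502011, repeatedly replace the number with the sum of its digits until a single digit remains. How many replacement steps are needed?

49502011 → 22 → 4 (2 steps)

2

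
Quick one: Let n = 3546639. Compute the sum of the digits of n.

3+5+4+6+6+3+9 = 36

36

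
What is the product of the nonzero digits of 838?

8×3×8 = 192

192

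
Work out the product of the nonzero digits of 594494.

25920

5×9×4×4×9×4 = 25920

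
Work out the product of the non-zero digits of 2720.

28

2×7×2 = 28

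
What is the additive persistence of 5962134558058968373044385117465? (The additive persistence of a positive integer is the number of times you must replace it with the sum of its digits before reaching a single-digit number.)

3

5962134558058968373044385117465 → 145 → 10 → 1 (3 steps)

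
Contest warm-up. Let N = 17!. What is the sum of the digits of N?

63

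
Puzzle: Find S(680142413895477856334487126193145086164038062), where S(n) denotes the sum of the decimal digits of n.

6+8+0+1+4+2+4+1+3+8+9+5+4+7+7+8+5+6+3+3+4+4+8+7+1+2+6+1+9+3+1+4+5+0+8+6+1+6+4+0+3+8+0+6+2 = 193

193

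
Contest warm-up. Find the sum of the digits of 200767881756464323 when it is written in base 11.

200767881756464323 in base 11 is 4407591A553709554.
Digit sum: 4+4+0+7+5+9+1+10+5+5+3+7+0+9+5+5+4 = 83.

83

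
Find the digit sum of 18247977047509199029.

1+8+2+4+7+9+7+7+0+4+7+5+0+9+1+9+9+0+2+9 = 100

100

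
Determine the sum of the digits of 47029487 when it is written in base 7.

17

47029487 in base 7 is 1110513131.
Digit sum: 1+1+1+0+5+1+3+1+3+1 = 17.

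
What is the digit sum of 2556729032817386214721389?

111

2+5+5+6+7+2+9+0+3+2+8+1+7+3+8+6+2+1+4+7+2+1+3+8+9 = 111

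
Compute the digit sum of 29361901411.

2+9+3+6+1+9+0+1+4+1+1 = 37

37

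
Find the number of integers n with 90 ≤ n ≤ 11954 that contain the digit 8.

3949

The integers in [90, 11954] that contain the digit 8: 98, 108, 118, 128, 138, 148, …, 11938, 11948.
3949 qualify.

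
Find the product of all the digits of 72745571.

68600

7×2×7×4×5×5×7×1 = 68600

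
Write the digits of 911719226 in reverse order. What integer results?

622917119

Reversing 911719226 gives 622917119.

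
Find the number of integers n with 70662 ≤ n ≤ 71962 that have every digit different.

422

The integers in [70662, 71962] that have every digit different: 70681, 70682, 70683, 70684, 70685, 70689, …, 71960, 71962.
422 qualify.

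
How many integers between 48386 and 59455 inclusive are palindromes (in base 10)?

110

The integers in [48386, 59455] that are palindromes (in base 10): 48484, 48584, 48684, 48784, 48884, 48984, …, 59295, 59395.
110 qualify.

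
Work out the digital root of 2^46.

7

The digital root of n equals n mod 9 (or 9 when 9 | n), so we need 2^46 mod 9.
2^46 ≡ 7 (mod 9), so the digital root is 7.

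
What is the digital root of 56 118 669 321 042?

9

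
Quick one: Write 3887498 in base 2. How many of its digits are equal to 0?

3887498 in base 2 is 1110110101000110001010.
The digit 0 appears 11 times.

11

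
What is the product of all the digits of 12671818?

1×2×6×7×1×8×1×8 = 5376

5376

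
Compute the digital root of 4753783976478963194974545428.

5

4+7+5+3+7+8+3+9+7+6+4+7+8+9+6+3+1+9+4+9+7+4+5+4+5+4+2+8 = 158
1+5+8 = 14
1+4 = 5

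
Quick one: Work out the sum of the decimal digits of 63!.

333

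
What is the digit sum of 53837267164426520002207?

82

5+3+8+3+7+2+6+7+1+6+4+4+2+6+5+2+0+0+0+2+2+0+7 = 82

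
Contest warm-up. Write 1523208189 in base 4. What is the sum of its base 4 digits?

1523208189 in base 4 is 1122302210333331.
Digit sum: 1+1+2+2+3+0+2+2+1+0+3+3+3+3+3+1 = 30.

30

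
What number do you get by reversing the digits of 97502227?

72220579

Reversing 97502227 gives 72220579.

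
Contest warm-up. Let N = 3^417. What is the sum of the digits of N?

3^417 = 9110940660696443590699727162992486460771619903791140841949659113253488837851365024998918134518463205066998323776577038991508947786851695250286267352107449181837686804236914618603175978019307905484163
Sum of its 199 digits: 954.

954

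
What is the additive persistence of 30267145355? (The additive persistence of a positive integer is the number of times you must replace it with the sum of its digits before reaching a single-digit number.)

2

30267145355 → 41 → 5 (2 steps)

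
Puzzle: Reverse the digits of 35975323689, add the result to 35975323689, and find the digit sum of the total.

Reversal of 35975323689 is 98632357953; 35975323689 + 98632357953 = 134607681642.
Digit sum of 134607681642: 1+3+4+6+0+7+6+8+1+6+4+2 = 48.

48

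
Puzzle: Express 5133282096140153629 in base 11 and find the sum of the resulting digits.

5133282096140153629 in base 11 is A17959965452A1A303.
Digit sum: 10+1+7+9+5+9+9+6+5+4+5+2+10+1+10+3+0+3 = 99.

99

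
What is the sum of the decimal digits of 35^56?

361

35^56 = 293636800711185296849549899705465289392964092220206229200130110257305204868316650390625
Sum of its 87 digits: 361.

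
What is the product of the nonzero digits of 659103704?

22680

6×5×9×1×3×7×4 = 22680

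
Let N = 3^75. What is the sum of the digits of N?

3^75 = 608266787713357709119683992618861307
Sum of its 36 digits: 180.

180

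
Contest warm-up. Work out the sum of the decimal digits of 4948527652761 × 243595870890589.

4948527652761 × 243595870890589 = 1205440903200477990814766229
Sum of its 28 digits: 111.

111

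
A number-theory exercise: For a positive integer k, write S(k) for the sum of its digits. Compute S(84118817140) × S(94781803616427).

S(84118817140) = 8+4+1+1+8+8+1+7+1+4+0 = 43.
S(94781803616427) = 9+4+7+8+1+8+0+3+6+1+6+4+2+7 = 66.
43 · 66 = 2838.

2838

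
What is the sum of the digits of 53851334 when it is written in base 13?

53851334 in base 13 is B2063C4.
Digit sum: 11+2+0+6+3+12+4 = 38.

38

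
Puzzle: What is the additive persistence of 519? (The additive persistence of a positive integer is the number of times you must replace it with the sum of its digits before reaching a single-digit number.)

519 → 15 → 6 (2 steps)

2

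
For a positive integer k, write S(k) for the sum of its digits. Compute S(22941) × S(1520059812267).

864

S(22941) = 2+2+9+4+1 = 18.
S(1520059812267) = 1+5+2+0+0+5+9+8+1+2+2+6+7 = 48.
18 · 48 = 864.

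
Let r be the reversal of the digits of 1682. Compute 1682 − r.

-1179

Reverse of 1682 is 2861.
1682 − 2861 = -1179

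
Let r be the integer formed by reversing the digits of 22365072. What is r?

Reversing 22365072 gives 27056322.

27056322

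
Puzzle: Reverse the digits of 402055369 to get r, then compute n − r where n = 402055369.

-561494835

Reverse of 402055369 is 963550204.
402055369 − 963550204 = -561494835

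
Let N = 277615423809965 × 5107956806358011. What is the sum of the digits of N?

139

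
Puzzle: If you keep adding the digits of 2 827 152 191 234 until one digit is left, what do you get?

2+8+2+7+1+5+2+1+9+1+2+3+4 = 47
4+7 = 11
1+1 = 2

2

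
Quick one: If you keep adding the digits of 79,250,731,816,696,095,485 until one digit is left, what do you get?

7+9+2+5+0+7+3+1+8+1+6+6+9+6+0+9+5+4+8+5 = 101
1+0+1 = 2

2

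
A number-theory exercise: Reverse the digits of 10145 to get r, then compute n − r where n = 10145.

-43956

Reverse of 10145 is 54101.
10145 − 54101 = -43956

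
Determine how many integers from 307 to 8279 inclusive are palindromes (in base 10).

142

The integers in [307, 8279] that are palindromes (in base 10): 313, 323, 333, 343, 353, 363, …, 8118, 8228.
142 qualify.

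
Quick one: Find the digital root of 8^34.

The digital root of n equals n mod 9 (or 9 when 9 | n), so we need 8^34 mod 9.
8^34 ≡ 1 (mod 9), so the digital root is 1.

1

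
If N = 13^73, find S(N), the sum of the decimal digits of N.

13^73 = 2079048967884476080047788451088036024992192911702789306913218557391594777834401453
Sum of its 82 digits: 382.

382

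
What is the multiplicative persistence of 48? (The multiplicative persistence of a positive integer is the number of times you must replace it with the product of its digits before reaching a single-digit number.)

48 → 32 → 6 (2 steps)

2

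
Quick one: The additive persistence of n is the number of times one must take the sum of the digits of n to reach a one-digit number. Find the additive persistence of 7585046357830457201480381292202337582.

3

7585046357830457201480381292202337582 → 149 → 14 → 5 (3 steps)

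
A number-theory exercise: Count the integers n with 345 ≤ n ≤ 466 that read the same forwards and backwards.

The integers in [345, 466] that read the same forwards and backwards: 353, 363, 373, 383, 393, 404, …, 454, 464.
12 qualify.

12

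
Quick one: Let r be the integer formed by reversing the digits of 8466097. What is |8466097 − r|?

559449

Reverse of 8466097 is 7906648.
|8466097 − 7906648| = 559449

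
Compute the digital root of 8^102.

The digital root of n equals n mod 9 (or 9 when 9 | n), so we need 8^102 mod 9.
8^102 ≡ 1 (mod 9), so the digital root is 1.

1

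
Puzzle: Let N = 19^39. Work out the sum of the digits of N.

19^39 = 74368742344158402044370289529129338200416023056379
Sum of its 50 digits: 199.

199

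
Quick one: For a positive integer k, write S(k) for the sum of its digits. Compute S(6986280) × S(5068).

741

S(6986280) = 6+9+8+6+2+8+0 = 39.
S(5068) = 5+0+6+8 = 19.
39 · 19 = 741.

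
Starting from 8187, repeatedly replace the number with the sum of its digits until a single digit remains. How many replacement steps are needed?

8187 → 24 → 6 (2 steps)

2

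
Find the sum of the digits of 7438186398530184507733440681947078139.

174

7+4+3+8+1+8+6+3+9+8+5+3+0+1+8+4+5+0+7+7+3+3+4+4+0+6+8+1+9+4+7+0+7+8+1+3+9 = 174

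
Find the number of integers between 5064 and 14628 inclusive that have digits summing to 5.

The integers in [5064, 14628] that have digits summing to 5: 10004, 10013, 10022, 10031, 10040, 10103, …, 13100, 14000.
35 qualify.

35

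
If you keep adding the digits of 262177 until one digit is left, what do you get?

7

2+6+2+1+7+7 = 25
2+5 = 7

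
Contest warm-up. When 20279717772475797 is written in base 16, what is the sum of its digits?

117

20279717772475797 in base 16 is 480C4BBDF93D95.
Digit sum: 4+8+0+12+4+11+11+13+15+9+3+13+9+5 = 117.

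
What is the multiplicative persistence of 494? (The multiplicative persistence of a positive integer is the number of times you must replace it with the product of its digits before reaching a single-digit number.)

3

494 → 144 → 16 → 6 (3 steps)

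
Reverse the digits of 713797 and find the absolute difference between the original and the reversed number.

Reverse of 713797 is 797317.
|713797 − 797317| = 83520

83520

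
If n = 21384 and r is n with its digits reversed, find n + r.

Reverse of 21384 is 48312.
21384 + 48312 = 69696

69696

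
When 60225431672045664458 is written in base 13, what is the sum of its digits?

60225431672045664458 in base 13 is 6C67A9BC4A4A5C5425.
Digit sum: 6+12+6+7+10+9+11+12+4+10+4+10+5+12+5+4+2+5 = 134.

134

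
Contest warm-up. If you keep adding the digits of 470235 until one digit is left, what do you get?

4+7+0+2+3+5 = 21
2+1 = 3

3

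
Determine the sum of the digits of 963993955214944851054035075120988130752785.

191

9+6+3+9+9+3+9+5+5+2+1+4+9+4+4+8+5+1+0+5+4+0+3+5+0+7+5+1+2+0+9+8+8+1+3+0+7+5+2+7+8+5 = 191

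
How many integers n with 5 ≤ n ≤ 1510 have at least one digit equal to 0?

367

The integers in [5, 1510] that have at least one digit equal to 0: 10, 20, 30, 40, 50, 60, …, 1509, 1510.
367 qualify.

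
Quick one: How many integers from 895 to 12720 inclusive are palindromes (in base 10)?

128

The integers in [895, 12720] that are palindromes (in base 10): 898, 909, 919, 929, 939, 949, …, 12521, 12621.
128 qualify.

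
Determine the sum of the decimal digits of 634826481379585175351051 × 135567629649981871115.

634826481379585175351051 × 135567629649981871115 = 86061921319668715426345705565270505961791865
Sum of its 44 digits: 202.

202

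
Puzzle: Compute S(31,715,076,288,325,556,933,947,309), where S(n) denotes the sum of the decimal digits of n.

3+1+7+1+5+0+7+6+2+8+8+3+2+5+5+5+6+9+3+3+9+4+7+3+0+9 = 121

121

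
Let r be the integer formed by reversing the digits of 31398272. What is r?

27289313

Reversing 31398272 gives 27289313.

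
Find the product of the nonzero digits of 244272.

896

2×4×4×2×7×2 = 896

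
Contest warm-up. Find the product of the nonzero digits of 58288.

5120

5×8×2×8×8 = 5120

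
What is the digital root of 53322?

5+3+3+2+2 = 15
1+5 = 6

6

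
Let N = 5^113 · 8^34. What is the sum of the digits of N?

5^113 · 8^34 = 48828125000000000000000000000000000000000000000000000000000000000000000000000000000000000000000000000000000000
Sum of its 110 digits: 38.

38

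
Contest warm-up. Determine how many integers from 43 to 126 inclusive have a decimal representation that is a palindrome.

9

The integers in [43, 126] that have a decimal representation that is a palindrome: 44, 55, 66, 77, 88, 99, 101, 111, 121.
9 qualify.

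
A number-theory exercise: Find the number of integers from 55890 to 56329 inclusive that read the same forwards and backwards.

The integers in [55890, 56329] that read the same forwards and backwards: 55955, 56065, 56165, 56265.
4 qualify.

4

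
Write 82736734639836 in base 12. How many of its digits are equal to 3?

1

82736734639836 in base 12 is 9342B25040510.
The digit 3 appears 1 time.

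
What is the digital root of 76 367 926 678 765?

4

7+6+3+6+7+9+2+6+6+7+8+7+6+5 = 85
8+5 = 13
1+3 = 4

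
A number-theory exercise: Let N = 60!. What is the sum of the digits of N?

288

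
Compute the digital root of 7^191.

4

The digital root of n equals n mod 9 (or 9 when 9 | n), so we need 7^191 mod 9.
7^191 ≡ 4 (mod 9), so the digital root is 4.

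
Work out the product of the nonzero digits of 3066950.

4860

3×6×6×9×5 = 4860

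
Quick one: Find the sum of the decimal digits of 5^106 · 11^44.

5^106 · 11^44 = 816767797469144689322319833193695236676872349088438191156630542712785867658802953228391885431847185827791690826416015625
Sum of its 120 digits: 592.

592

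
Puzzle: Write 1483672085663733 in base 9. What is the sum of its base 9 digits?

1483672085663733 in base 9 is 7176218878256180.
Digit sum: 7+1+7+6+2+1+8+8+7+8+2+5+6+1+8+0 = 77.

77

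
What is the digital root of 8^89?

8

The digital root of n equals n mod 9 (or 9 when 9 | n), so we need 8^89 mod 9.
8^89 ≡ 8 (mod 9), so the digital root is 8.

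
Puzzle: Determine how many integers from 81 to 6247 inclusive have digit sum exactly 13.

396

The integers in [81, 6247] that have digit sum exactly 13: 85, 94, 139, 148, 157, 166, …, 6232, 6241.
396 qualify.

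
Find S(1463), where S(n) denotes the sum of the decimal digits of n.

1+4+6+3 = 14

14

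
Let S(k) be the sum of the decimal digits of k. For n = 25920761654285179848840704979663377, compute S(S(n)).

First digit sum: 179.
1+7+9 = 17.

17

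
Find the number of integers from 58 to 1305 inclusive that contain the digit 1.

562

The integers in [58, 1305] that contain the digit 1: 61, 71, 81, 91, 100, 101, …, 1304, 1305.
562 qualify.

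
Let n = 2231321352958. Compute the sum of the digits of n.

2+2+3+1+3+2+1+3+5+2+9+5+8 = 46

46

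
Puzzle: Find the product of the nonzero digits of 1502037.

210

1×5×2×3×7 = 210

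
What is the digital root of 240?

6

2+4+0 = 6
(Equivalently, 240 mod 9 = 6.)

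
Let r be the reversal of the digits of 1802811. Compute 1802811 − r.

Reverse of 1802811 is 1182081.
1802811 − 1182081 = 620730

620730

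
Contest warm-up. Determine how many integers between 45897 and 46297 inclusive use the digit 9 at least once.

The integers in [45897, 46297] that use the digit 9 at least once: 45897, 45898, 45899, 45900, 45901, 45902, …, 46296, 46297.
158 qualify.

158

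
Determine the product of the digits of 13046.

0

1×3×0×4×6 = 0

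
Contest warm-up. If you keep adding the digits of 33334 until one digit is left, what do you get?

3+3+3+3+4 = 16
1+6 = 7

7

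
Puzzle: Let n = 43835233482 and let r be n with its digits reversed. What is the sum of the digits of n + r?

54

Reversal of 43835233482 is 28433253834; 43835233482 + 28433253834 = 72268487316.
Digit sum of 72268487316: 7+2+2+6+8+4+8+7+3+1+6 = 54.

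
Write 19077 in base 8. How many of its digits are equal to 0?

19077 in base 8 is 45205.
The digit 0 appears 1 time.

1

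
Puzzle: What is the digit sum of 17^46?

17^46 = 398703807810572411498315063055075847178723756123452198369
Sum of its 57 digits: 253.

253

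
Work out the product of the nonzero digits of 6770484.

6×7×7×4×8×4 = 37632

37632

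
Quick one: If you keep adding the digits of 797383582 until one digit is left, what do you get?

7

7+9+7+3+8+3+5+8+2 = 52
5+2 = 7
(Equivalently, 797383582 mod 9 = 7.)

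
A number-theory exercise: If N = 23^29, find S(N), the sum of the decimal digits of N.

23^29 = 3091058643093537522799545838540043339063
Sum of its 40 digits: 173.

173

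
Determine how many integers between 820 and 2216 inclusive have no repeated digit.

The integers in [820, 2216] that have no repeated digit: 820, 821, 823, 824, 825, 826, …, 2197, 2198.
744 qualify.

744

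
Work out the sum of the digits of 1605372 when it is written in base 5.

24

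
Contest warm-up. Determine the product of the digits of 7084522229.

7×0×8×4×5×2×2×2×2×9 = 0

0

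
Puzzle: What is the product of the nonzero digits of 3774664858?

27095040

3×7×7×4×6×6×4×8×5×8 = 27095040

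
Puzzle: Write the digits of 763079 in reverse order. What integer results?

Reversing 763079 gives 970367.

970367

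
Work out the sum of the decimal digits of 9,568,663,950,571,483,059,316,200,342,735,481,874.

167

9+5+6+8+6+6+3+9+5+0+5+7+1+4+8+3+0+5+9+3+1+6+2+0+0+3+4+2+7+3+5+4+8+1+8+7+4 = 167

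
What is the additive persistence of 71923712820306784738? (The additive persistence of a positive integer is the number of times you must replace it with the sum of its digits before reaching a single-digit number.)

71923712820306784738 → 88 → 16 → 7 (3 steps)

3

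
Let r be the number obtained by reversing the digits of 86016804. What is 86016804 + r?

Reverse of 86016804 is 40861068.
86016804 + 40861068 = 126877872

126877872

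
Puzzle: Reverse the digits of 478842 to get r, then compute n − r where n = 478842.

229968

Reverse of 478842 is 248874.
478842 − 248874 = 229968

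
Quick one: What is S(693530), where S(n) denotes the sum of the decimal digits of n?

6+9+3+5+3+0 = 26

26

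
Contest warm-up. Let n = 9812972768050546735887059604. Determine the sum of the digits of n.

141

9+8+1+2+9+7+2+7+6+8+0+5+0+5+4+6+7+3+5+8+8+7+0+5+9+6+0+4 = 141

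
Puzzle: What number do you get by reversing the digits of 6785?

Reversing 6785 gives 5876.

5876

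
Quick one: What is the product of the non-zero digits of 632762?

6×3×2×7×6×2 = 3024

3024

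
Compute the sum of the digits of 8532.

18

8+5+3+2 = 18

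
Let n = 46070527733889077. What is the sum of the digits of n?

4+6+0+7+0+5+2+7+7+3+3+8+8+9+0+7+7 = 83

83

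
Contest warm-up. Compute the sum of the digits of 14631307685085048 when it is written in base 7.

54

14631307685085048 in base 7 is 11661600045033115056.
Digit sum: 1+1+6+6+1+6+0+0+0+4+5+0+3+3+1+1+5+0+5+6 = 54.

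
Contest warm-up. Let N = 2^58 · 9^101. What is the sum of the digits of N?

2^58 · 9^101 = 689022179323649672207271953527206796453230630923984614826431207498931906898869116794296943724660443059308720029696
Sum of its 114 digits: 531.

531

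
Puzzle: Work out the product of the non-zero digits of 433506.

1080

4×3×3×5×6 = 1080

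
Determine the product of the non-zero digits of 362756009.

68040

3×6×2×7×5×6×9 = 68040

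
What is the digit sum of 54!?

54! = 230843697339241380472092742683027581083278564571807941132288000000000000
Sum of its 72 digits: 261.

261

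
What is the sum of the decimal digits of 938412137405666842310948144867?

134

9+3+8+4+1+2+1+3+7+4+0+5+6+6+6+8+4+2+3+1+0+9+4+8+1+4+4+8+6+7 = 134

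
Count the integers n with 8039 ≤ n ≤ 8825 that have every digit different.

428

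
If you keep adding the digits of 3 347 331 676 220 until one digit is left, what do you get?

3+3+4+7+3+3+1+6+7+6+2+2+0 = 47
4+7 = 11
1+1 = 2

2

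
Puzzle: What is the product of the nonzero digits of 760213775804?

7×6×2×1×3×7×7×5×8×4 = 1975680

1975680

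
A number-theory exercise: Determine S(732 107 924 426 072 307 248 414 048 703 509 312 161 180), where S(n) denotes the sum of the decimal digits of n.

148

7+3+2+1+0+7+9+2+4+4+2+6+0+7+2+3+0+7+2+4+8+4+1+4+0+4+8+7+0+3+5+0+9+3+1+2+1+6+1+1+8+0 = 148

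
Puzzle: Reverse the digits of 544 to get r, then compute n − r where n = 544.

Reverse of 544 is 445.
544 − 445 = 99

99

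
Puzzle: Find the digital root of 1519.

7

1+5+1+9 = 16
1+6 = 7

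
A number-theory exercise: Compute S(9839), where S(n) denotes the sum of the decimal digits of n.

9+8+3+9 = 29

29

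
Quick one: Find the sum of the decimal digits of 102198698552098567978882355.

1+0+2+1+9+8+6+9+8+5+5+2+0+9+8+5+6+7+9+7+8+8+8+2+3+5+5 = 146

146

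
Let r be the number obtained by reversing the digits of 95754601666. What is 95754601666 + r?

Reverse of 95754601666 is 66610645759.
95754601666 + 66610645759 = 162365247425

162365247425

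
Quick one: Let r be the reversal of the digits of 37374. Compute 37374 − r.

Reverse of 37374 is 47373.
37374 − 47373 = -9999

-9999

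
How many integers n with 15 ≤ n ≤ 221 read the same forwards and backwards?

20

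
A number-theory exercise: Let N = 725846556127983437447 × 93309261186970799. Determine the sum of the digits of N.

725846556127983437447 × 93309261186970799 = 67728205887409266519066706225232110153
Sum of its 38 digits: 154.

154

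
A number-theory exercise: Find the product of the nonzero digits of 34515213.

1800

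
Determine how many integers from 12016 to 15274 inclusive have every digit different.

1077

The integers in [12016, 15274] that have every digit different: 12034, 12035, 12036, 12037, 12038, 12039, …, 15273, 15274.
1077 qualify.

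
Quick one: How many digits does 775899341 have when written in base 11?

775899341 in base 11 is 368A7A728, which has 9 digits.

9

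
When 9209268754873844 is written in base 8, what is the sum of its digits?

9209268754873844 in base 8 is 405574377061476764.
Digit sum: 4+0+5+5+7+4+3+7+7+0+6+1+4+7+6+7+6+4 = 83.

83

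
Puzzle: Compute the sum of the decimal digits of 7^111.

7^111 = 6395616902086330871188734563757147747206120639379264111663688413923638931144802923407085906743
Sum of its 94 digits: 415.

415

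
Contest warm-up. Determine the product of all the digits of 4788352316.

4×7×8×8×3×5×2×3×1×6 = 967680

967680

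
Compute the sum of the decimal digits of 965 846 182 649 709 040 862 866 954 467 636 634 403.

194

9+6+5+8+4+6+1+8+2+6+4+9+7+0+9+0+4+0+8+6+2+8+6+6+9+5+4+4+6+7+6+3+6+6+3+4+4+0+3 = 194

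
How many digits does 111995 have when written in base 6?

7

111995 in base 6 is 2222255, which has 7 digits.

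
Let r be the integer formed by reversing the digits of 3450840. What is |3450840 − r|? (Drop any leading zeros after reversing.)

Reverse of 3450840 is 480543.
|3450840 − 480543| = 2970297

2970297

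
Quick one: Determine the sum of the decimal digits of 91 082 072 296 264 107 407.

77

9+1+0+8+2+0+7+2+2+9+6+2+6+4+1+0+7+4+0+7 = 77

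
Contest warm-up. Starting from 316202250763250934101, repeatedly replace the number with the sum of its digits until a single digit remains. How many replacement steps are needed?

2

316202250763250934101 → 62 → 8 (2 steps)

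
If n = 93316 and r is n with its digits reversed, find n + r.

154655

Reverse of 93316 is 61339.
93316 + 61339 = 154655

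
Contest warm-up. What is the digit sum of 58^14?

115

58^14 = 4875194084160298409672704
Sum of its 25 digits: 115.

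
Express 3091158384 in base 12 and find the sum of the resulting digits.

3091158384 in base 12 is 723280980.
Digit sum: 7+2+3+2+8+0+9+8+0 = 39.

39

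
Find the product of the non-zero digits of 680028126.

9216

6×8×2×8×1×2×6 = 9216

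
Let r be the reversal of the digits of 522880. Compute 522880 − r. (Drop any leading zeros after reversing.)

Reverse of 522880 is 88225.
522880 − 88225 = 434655

434655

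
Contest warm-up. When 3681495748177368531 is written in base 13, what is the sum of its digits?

87

3681495748177368531 in base 13 is 56C02132558664877.
Digit sum: 5+6+12+0+2+1+3+2+5+5+8+6+6+4+8+7+7 = 87.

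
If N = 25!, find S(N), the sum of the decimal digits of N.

72

25! = 15511210043330985984000000
Sum of its 26 digits: 72.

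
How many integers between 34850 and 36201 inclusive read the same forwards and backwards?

The integers in [34850, 36201] that read the same forwards and backwards: 34943, 35053, 35153, 35253, 35353, 35453, …, 36063, 36163.
13 qualify.

13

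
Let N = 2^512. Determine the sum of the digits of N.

2^512 = 13407807929942597099574024998205846127479365820592393377723561443721764030073546976801874298166903427690031858186486050853753882811946569946433649006084096
Sum of its 155 digits: 733.

733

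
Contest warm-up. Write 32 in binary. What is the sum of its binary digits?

1

32 in base 2 is 100000.
Digit sum: 1+0+0+0+0+0 = 1.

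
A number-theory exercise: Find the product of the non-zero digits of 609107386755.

9525600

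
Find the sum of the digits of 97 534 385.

44

9+7+5+3+4+3+8+5 = 44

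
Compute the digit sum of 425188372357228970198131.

106

4+2+5+1+8+8+3+7+2+3+5+7+2+2+8+9+7+0+1+9+8+1+3+1 = 106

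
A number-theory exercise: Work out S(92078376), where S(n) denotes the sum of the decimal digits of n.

42

9+2+0+7+8+3+7+6 = 42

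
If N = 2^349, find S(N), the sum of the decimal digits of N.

452

2^349 = 1146749307995035755805410447651043470398282494584140561868794419693461438044242404035009276555062843277312
Sum of its 106 digits: 452.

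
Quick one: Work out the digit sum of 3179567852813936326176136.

3+1+7+9+5+6+7+8+5+2+8+1+3+9+3+6+3+2+6+1+7+6+1+3+6 = 118

118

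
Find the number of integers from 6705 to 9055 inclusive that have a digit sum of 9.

10

The integers in [6705, 9055] that have a digit sum of 9: 7002, 7011, 7020, 7101, 7110, 7200, 8001, 8010, 8100, 9000.
10 qualify.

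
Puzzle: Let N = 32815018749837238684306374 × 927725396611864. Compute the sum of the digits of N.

156

32815018749837238684306374 × 927725396611864 = 30443326284518505826295062014808539221136
Sum of its 41 digits: 156.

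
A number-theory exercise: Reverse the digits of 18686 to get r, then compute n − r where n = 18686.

-49995

Reverse of 18686 is 68681.
18686 − 68681 = -49995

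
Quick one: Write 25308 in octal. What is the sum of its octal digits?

17

25308 in base 8 is 61334.
Digit sum: 6+1+3+3+4 = 17.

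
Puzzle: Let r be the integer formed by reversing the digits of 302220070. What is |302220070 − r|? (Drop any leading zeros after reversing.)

Reverse of 302220070 is 70022203.
|302220070 − 70022203| = 232197867

232197867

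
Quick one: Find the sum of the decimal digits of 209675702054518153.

70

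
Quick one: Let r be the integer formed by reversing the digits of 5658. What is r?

Reversing 5658 gives 8565.

8565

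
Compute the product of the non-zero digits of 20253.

60

2×2×5×3 = 60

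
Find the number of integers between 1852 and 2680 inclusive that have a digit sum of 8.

28

The integers in [1852, 2680] that have a digit sum of 8: 2006, 2015, 2024, 2033, 2042, 2051, …, 2510, 2600.
28 qualify.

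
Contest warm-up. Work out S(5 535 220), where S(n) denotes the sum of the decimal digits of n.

5+5+3+5+2+2+0 = 22

22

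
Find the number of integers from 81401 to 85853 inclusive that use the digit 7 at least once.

1246

The integers in [81401, 85853] that use the digit 7 at least once: 81407, 81417, 81427, 81437, 81447, 81457, …, 85837, 85847.
1246 qualify.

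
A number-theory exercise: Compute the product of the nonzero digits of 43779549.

4×3×7×7×9×5×4×9 = 952560

952560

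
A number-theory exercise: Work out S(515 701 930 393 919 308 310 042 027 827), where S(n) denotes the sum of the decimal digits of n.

112

5+1+5+7+0+1+9+3+0+3+9+3+9+1+9+3+0+8+3+1+0+0+4+2+0+2+7+8+2+7 = 112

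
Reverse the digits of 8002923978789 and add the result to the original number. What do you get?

Reverse of 8002923978789 is 9878793292008.
8002923978789 + 9878793292008 = 17881717270797

17881717270797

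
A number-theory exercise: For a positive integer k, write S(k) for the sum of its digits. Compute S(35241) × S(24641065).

S(35241) = 3+5+2+4+1 = 15.
S(24641065) = 2+4+6+4+1+0+6+5 = 28.
15 · 28 = 420.

420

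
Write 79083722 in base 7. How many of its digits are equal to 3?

79083722 in base 7 is 1650125534.
The digit 3 appears 1 time.

1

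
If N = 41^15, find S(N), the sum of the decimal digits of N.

116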